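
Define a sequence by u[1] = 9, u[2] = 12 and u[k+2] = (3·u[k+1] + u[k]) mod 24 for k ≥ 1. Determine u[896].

12

u[1] = 9,  u[2] = 12,  u[3] = 21,  u[4] = 3,  u[5] = 6,  u[6] = 21,  u[7] = 21,  u[8] = 12,  u[9] = 9,  u[10] = 15,  u[11] = 6,  u[12] = 9,  u[13] = 9,  u[14] = 12.
The sequence repeats with period 12.
So u[896] = u[1 + ((896-1) mod 12)] = u[8] = 12.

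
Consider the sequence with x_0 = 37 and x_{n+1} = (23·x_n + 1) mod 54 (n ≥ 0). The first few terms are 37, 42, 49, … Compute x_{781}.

x_0 = 37, x_1 = 42, x_2 = 49, x_3 = 48, x_4 = 25, x_5 = 36, x_6 = 19, x_7 = 6, x_8 = 31, x_9 = 12, x_{10} = 7, x_{11} = 0, x_{12} = 1, x_{13} = 24, x_{14} = 13, x_{15} = 30, x_{16} = 43, x_{17} = 18, x_{18} = 37.
Since x_{18} = x_0 = 37, the sequence is periodic with period 18.
So x_{781} = x_{0 + ((781-0) mod 18)} = x_7 = 6.

6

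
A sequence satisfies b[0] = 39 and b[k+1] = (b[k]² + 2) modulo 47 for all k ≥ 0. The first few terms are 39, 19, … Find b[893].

11

Listing terms: b[0] = 39, b[1] = 19, b[2] = 34, b[3] = 30, b[4] = 9, b[5] = 36, b[6] = 29, b[7] = 44, b[8] = 11, b[9] = 29.
Since b[9] = b[6] = 29, the sequence is eventually periodic: after a pre-period of length 6 it cycles with period 3.
For k ≥ 6, b[k] depends only on (k - 6) mod 3. (893 - 6) mod 3 = 2, so b[893] = b[8] = 11.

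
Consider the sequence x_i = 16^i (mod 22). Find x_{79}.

Listing terms: x_1 = 16; x_2 = 14; x_3 = 4; x_4 = 20; x_5 = 12; x_6 = 16.
The sequence repeats with period 5.
So x_{79} = x_{1 + ((79-1) mod 5)} = x_4 = 20.

20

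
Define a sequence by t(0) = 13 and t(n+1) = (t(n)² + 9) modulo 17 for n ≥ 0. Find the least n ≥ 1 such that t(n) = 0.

3

t(0) = 13,  t(1) = 8,  t(2) = 5,  t(3) = 0,  t(4) = 9,  t(5) = 5.
Since t(5) = t(2) = 5, the sequence is eventually periodic: after a pre-period of length 2 it cycles with period 3.
The value 0 first appears (with n ≥ 1) at t(3).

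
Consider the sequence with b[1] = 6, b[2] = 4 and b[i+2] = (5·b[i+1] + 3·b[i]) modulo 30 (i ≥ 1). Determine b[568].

Computing terms: b[1] = 6,  b[2] = 4,  b[3] = 8,  b[4] = 22,  b[5] = 14,  b[6] = 16,  b[7] = 2,  b[8] = 28,  b[9] = 26,  b[10] = 4,  b[11] = 8.
Since (b[10], b[11]) = (b[2], b[3]) = (4, 8) (two consecutive terms determine the rest), the sequence is eventually periodic: after a pre-period of length 1 it cycles with period 8.
For i ≥ 2, b[i] depends only on (i - 2) mod 8. (568 - 2) mod 8 = 6, so b[568] = b[8] = 28.

28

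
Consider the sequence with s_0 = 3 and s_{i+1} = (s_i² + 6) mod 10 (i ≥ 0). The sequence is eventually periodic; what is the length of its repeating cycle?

3

Listing terms: s_0 = 3; s_1 = 5; s_2 = 1; s_3 = 7; s_4 = 5.
Since s_4 = s_1 = 5, the sequence is eventually periodic: after a pre-period of length 1 it cycles with period 3.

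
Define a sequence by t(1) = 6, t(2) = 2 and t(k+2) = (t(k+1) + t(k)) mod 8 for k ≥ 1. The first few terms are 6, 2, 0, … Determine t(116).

2

t(1) = 6, t(2) = 2, t(3) = 0, t(4) = 2, t(5) = 2, t(6) = 4, t(7) = 6, t(8) = 2.
The sequence repeats with period 6.
(116 - 1) mod 6 = 1, so t(116) = t(2) = 2.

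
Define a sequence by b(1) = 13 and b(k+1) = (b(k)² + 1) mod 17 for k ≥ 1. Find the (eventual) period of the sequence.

Listing terms: b(1) = 13; b(2) = 0; b(3) = 1; b(4) = 2; b(5) = 5; b(6) = 9; b(7) = 14; b(8) = 10; b(9) = 16; b(10) = 2.
Since b(10) = b(4) = 2, the sequence is eventually periodic: after a pre-period of length 3 it cycles with period 6.

6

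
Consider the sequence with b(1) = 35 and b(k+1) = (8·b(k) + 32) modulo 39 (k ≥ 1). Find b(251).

32

We have b(1) = 35; b(2) = 0; b(3) = 32; b(4) = 15; b(5) = 35.
Since b(5) = b(1) = 35, the sequence is periodic with period 4.
(251 - 1) mod 4 = 2, so b(251) = b(3) = 32.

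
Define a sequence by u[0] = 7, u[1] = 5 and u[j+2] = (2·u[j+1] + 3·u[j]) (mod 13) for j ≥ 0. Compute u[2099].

Computing terms: u[0] = 7; u[1] = 5; u[2] = 5; u[3] = 12; u[4] = 0; u[5] = 10; u[6] = 7; u[7] = 5.
The sequence repeats with period 6.
So u[2099] = u[0 + ((2099-0) mod 6)] = u[5] = 10.

10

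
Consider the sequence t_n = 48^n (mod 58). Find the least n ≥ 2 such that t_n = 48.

29

We have t_1 = 48,  t_2 = 42,  t_3 = 44,  t_4 = 24,  t_5 = 50,  t_6 = 22,  t_7 = 12,  t_8 = 54,  t_9 = 40,  t_{10} = 6,  t_{11} = 56,  t_{12} = 20,  t_{13} = 32,  t_{14} = 28,  t_{15} = 10,  t_{16} = 16,  t_{17} = 14,  t_{18} = 34,  t_{19} = 8,  t_{20} = 36,  t_{21} = 46,  t_{22} = 4,  t_{23} = 18,  t_{24} = 52,  t_{25} = 2,  t_{26} = 38,  t_{27} = 26,  t_{28} = 30,  t_{29} = 48.
Since t_{29} = t_1 = 48, the sequence is periodic with period 28.
The value 48 next appears (with n ≥ 2) at t_{29}.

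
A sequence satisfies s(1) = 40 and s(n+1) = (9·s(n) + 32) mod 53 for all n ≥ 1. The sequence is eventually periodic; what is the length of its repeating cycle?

26

We have s(1) = 40; s(2) = 21; s(3) = 9; s(4) = 7; s(5) = 42; s(6) = 39; s(7) = 12; s(8) = 34; s(9) = 20; s(10) = 0; s(11) = 32; s(12) = 2; s(13) = 50; s(14) = 5; s(15) = 24; s(16) = 36; s(17) = 38; s(18) = 3; s(19) = 6; s(20) = 33; s(21) = 11; s(22) = 25; s(23) = 45; s(24) = 13; s(25) = 43; s(26) = 48; s(27) = 40.
Since s(27) = s(1) = 40, the sequence is periodic with period 26.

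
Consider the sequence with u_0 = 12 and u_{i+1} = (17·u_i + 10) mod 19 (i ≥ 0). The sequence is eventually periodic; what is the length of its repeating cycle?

Listing terms: u_0 = 12; u_1 = 5; u_2 = 0; u_3 = 10; u_4 = 9; u_5 = 11; u_6 = 7; u_7 = 15; u_8 = 18; u_9 = 12.
The sequence repeats with period 9.

9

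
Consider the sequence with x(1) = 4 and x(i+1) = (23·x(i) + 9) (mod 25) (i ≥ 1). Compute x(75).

We have x(1) = 4, x(2) = 1, x(3) = 7, x(4) = 20, x(5) = 19, x(6) = 21, x(7) = 17, x(8) = 0, x(9) = 9, x(10) = 16, x(11) = 2, x(12) = 5, x(13) = 24, x(14) = 11, x(15) = 12, x(16) = 10, x(17) = 14, x(18) = 6, x(19) = 22, x(20) = 15, x(21) = 4.
Since x(21) = x(1) = 4, the sequence is periodic with period 20.
So x(75) = x(1 + ((75-1) mod 20)) = x(15) = 12.

12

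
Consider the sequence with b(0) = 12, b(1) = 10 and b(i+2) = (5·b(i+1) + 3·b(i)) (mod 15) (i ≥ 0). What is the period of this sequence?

8

Computing terms: b(0) = 12,  b(1) = 10,  b(2) = 11,  b(3) = 10,  b(4) = 8,  b(5) = 10,  b(6) = 14,  b(7) = 10,  b(8) = 2,  b(9) = 10,  b(10) = 11.
Since (b(9), b(10)) = (b(1), b(2)) = (10, 11) (two consecutive terms determine the rest), the sequence is eventually periodic: after a pre-period of length 1 it cycles with period 8.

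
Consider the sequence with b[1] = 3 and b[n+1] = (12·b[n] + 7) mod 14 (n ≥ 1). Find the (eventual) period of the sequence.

6

Listing terms: b[1] = 3; b[2] = 1; b[3] = 5; b[4] = 11; b[5] = 13; b[6] = 9; b[7] = 3.
The sequence repeats with period 6.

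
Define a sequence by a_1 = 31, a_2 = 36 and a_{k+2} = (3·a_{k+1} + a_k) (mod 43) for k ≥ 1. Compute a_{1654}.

Computing terms: a_1 = 31; a_2 = 36; a_3 = 10; a_4 = 23; a_5 = 36; a_6 = 2; a_7 = 42; a_8 = 42; a_9 = 39; a_{10} = 30; a_{11} = 0; a_{12} = 30; a_{13} = 4; a_{14} = 42; a_{15} = 1; a_{16} = 2; a_{17} = 7; a_{18} = 23; a_{19} = 33; a_{20} = 36; a_{21} = 12; a_{22} = 29; a_{23} = 13; a_{24} = 25; a_{25} = 2; a_{26} = 31; a_{27} = 9; a_{28} = 15; a_{29} = 11; a_{30} = 5; a_{31} = 26; a_{32} = 40; a_{33} = 17; a_{34} = 5; a_{35} = 32; a_{36} = 15; a_{37} = 34; a_{38} = 31; a_{39} = 41; a_{40} = 25; a_{41} = 30; a_{42} = 29; a_{43} = 31; a_{44} = 36.
Since (a_{43}, a_{44}) = (a_1, a_2) = (31, 36) (two consecutive terms determine the rest), the sequence is periodic with period 42.
(1654 - 1) mod 42 = 15, so a_{1654} = a_{16} = 2.

2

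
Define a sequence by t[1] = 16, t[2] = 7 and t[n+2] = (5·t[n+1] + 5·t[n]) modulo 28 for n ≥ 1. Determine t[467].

13

t[1] = 16,  t[2] = 7,  t[3] = 3,  t[4] = 22,  t[5] = 13,  t[6] = 7,  t[7] = 16,  t[8] = 3,  t[9] = 11,  t[10] = 14,  t[11] = 13,  t[12] = 23,  t[13] = 12,  t[14] = 7,  t[15] = 11,  t[16] = 6,  t[17] = 1,  t[18] = 7,  t[19] = 12,  t[20] = 11,  t[21] = 3,  t[22] = 14,  t[23] = 1,  t[24] = 19,  t[25] = 16,  t[26] = 7.
Since (t[25], t[26]) = (t[1], t[2]) = (16, 7) (two consecutive terms determine the rest), the sequence is periodic with period 24.
(467 - 1) mod 24 = 10, so t[467] = t[11] = 13.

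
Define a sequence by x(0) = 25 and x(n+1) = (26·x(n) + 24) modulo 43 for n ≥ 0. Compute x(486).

18

Computing terms: x(0) = 25, x(1) = 29, x(2) = 4, x(3) = 42, x(4) = 41, x(5) = 15, x(6) = 27, x(7) = 38, x(8) = 23, x(9) = 20, x(10) = 28, x(11) = 21, x(12) = 11, x(13) = 9, x(14) = 0, x(15) = 24, x(16) = 3, x(17) = 16, x(18) = 10, x(19) = 26, x(20) = 12, x(21) = 35, x(22) = 31, x(23) = 13, x(24) = 18, x(25) = 19, x(26) = 2, x(27) = 33, x(28) = 22, x(29) = 37, x(30) = 40, x(31) = 32, x(32) = 39, x(33) = 6, x(34) = 8, x(35) = 17, x(36) = 36, x(37) = 14, x(38) = 1, x(39) = 7, x(40) = 34, x(41) = 5, x(42) = 25.
Since x(42) = x(0) = 25, the sequence is periodic with period 42.
So x(486) = x(0 + ((486-0) mod 42)) = x(24) = 18.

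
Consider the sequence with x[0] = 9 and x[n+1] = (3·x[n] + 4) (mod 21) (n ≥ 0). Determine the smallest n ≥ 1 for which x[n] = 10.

1

Computing terms: x[0] = 9,  x[1] = 10,  x[2] = 13,  x[3] = 1,  x[4] = 7,  x[5] = 4,  x[6] = 16,  x[7] = 10.
Since x[7] = x[1] = 10, the sequence is eventually periodic: after a pre-period of length 1 it cycles with period 6.
The value 10 first appears (with n ≥ 1) at x[1].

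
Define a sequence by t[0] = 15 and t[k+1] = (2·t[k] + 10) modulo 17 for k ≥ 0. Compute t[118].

Computing terms: t[0] = 15,  t[1] = 6,  t[2] = 5,  t[3] = 3,  t[4] = 16,  t[5] = 8,  t[6] = 9,  t[7] = 11,  t[8] = 15.
The sequence repeats with period 8.
So t[118] = t[0 + ((118-0) mod 8)] = t[6] = 9.

9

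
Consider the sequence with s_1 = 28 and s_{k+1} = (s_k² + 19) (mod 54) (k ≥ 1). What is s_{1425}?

14

s_1 = 28, s_2 = 47, s_3 = 14, s_4 = 53, s_5 = 20, s_6 = 41, s_7 = 26, s_8 = 47.
Since s_8 = s_2 = 47, the sequence is eventually periodic: after a pre-period of length 1 it cycles with period 6.
For k ≥ 2, s_k depends only on (k - 2) mod 6. (1425 - 2) mod 6 = 1, so s_{1425} = s_3 = 14.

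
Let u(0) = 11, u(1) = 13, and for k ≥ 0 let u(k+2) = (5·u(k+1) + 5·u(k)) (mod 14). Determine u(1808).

Computing terms: u(0) = 11,  u(1) = 13,  u(2) = 8,  u(3) = 7,  u(4) = 5,  u(5) = 4,  u(6) = 3,  u(7) = 7,  u(8) = 8,  u(9) = 5,  u(10) = 9,  u(11) = 0,  u(12) = 3,  u(13) = 1,  u(14) = 6,  u(15) = 7,  u(16) = 9,  u(17) = 10,  u(18) = 11,  u(19) = 7,  u(20) = 6,  u(21) = 9,  u(22) = 5,  u(23) = 0,  u(24) = 11,  u(25) = 13.
The sequence repeats with period 24.
(1808 - 0) mod 24 = 8, so u(1808) = u(8) = 8.

8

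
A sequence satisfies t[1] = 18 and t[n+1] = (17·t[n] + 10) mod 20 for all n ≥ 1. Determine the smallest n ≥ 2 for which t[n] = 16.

2

Computing terms: t[1] = 18; t[2] = 16; t[3] = 2; t[4] = 4; t[5] = 18.
The sequence repeats with period 4.
The value 16 first appears (with n ≥ 2) at t[2].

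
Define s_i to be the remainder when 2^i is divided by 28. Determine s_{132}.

8

Listing terms: s_1 = 2, s_2 = 4, s_3 = 8, s_4 = 16, s_5 = 4.
Since s_5 = s_2 = 4, the sequence is eventually periodic: after a pre-period of length 1 it cycles with period 3.
For i ≥ 2, s_i depends only on (i - 2) mod 3. (132 - 2) mod 3 = 1, so s_{132} = s_3 = 8.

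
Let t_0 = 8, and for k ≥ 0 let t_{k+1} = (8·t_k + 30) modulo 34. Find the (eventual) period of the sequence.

8

Computing terms: t_0 = 8; t_1 = 26; t_2 = 0; t_3 = 30; t_4 = 32; t_5 = 14; t_6 = 6; t_7 = 10; t_8 = 8.
Since t_8 = t_0 = 8, the sequence is periodic with period 8.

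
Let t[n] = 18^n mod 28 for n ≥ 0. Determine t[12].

8

Listing terms: t[0] = 1; t[1] = 18; t[2] = 16; t[3] = 8; t[4] = 4; t[5] = 16.
Since t[5] = t[2] = 16, the sequence is eventually periodic: after a pre-period of length 2 it cycles with period 3.
For n ≥ 2, t[n] depends only on (n - 2) mod 3. (12 - 2) mod 3 = 1, so t[12] = t[3] = 8.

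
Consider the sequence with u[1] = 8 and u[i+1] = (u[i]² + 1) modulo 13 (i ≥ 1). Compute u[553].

Listing terms: u[1] = 8; u[2] = 0; u[3] = 1; u[4] = 2; u[5] = 5; u[6] = 0.
Since u[6] = u[2] = 0, the sequence is eventually periodic: after a pre-period of length 1 it cycles with period 4.
For i ≥ 2, u[i] depends only on (i - 2) mod 4. (553 - 2) mod 4 = 3, so u[553] = u[5] = 5.

5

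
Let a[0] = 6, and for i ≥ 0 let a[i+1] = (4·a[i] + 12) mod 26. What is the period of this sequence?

Listing terms: a[0] = 6, a[1] = 10, a[2] = 0, a[3] = 12, a[4] = 8, a[5] = 18, a[6] = 6.
The sequence repeats with period 6.

6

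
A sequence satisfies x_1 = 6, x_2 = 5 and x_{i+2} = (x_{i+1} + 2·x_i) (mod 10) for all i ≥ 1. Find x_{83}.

7

We have x_1 = 6, x_2 = 5, x_3 = 7, x_4 = 7, x_5 = 1, x_6 = 5, x_7 = 7.
Since (x_6, x_7) = (x_2, x_3) = (5, 7) (two consecutive terms determine the rest), the sequence is eventually periodic: after a pre-period of length 1 it cycles with period 4.
For i ≥ 2, x_i depends only on (i - 2) mod 4. (83 - 2) mod 4 = 1, so x_{83} = x_3 = 7.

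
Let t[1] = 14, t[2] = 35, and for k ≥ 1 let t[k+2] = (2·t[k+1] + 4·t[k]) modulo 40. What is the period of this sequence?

5

We have t[1] = 14,  t[2] = 35,  t[3] = 6,  t[4] = 32,  t[5] = 8,  t[6] = 24,  t[7] = 0,  t[8] = 16,  t[9] = 32,  t[10] = 8.
Since (t[9], t[10]) = (t[4], t[5]) = (32, 8) (two consecutive terms determine the rest), the sequence is eventually periodic: after a pre-period of length 3 it cycles with period 5.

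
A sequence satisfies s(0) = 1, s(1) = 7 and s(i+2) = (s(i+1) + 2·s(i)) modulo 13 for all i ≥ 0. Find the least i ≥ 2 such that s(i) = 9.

2

We have s(0) = 1, s(1) = 7, s(2) = 9, s(3) = 10, s(4) = 2, s(5) = 9, s(6) = 0, s(7) = 5, s(8) = 5, s(9) = 2, s(10) = 12, s(11) = 3, s(12) = 1, s(13) = 7.
The sequence repeats with period 12.
The value 9 first appears (with i ≥ 2) at s(2).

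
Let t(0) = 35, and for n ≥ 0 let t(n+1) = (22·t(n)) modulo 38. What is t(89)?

18

We have t(0) = 35,  t(1) = 10,  t(2) = 30,  t(3) = 14,  t(4) = 4,  t(5) = 12,  t(6) = 36,  t(7) = 32,  t(8) = 20,  t(9) = 22,  t(10) = 28,  t(11) = 8,  t(12) = 24,  t(13) = 34,  t(14) = 26,  t(15) = 2,  t(16) = 6,  t(17) = 18,  t(18) = 16,  t(19) = 10.
Since t(19) = t(1) = 10, the sequence is eventually periodic: after a pre-period of length 1 it cycles with period 18.
For n ≥ 1, t(n) depends only on (n - 1) mod 18. (89 - 1) mod 18 = 16, so t(89) = t(17) = 18.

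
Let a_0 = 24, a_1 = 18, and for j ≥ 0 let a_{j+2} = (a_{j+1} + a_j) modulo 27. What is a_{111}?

a_0 = 24,  a_1 = 18,  a_2 = 15,  a_3 = 6,  a_4 = 21,  a_5 = 0,  a_6 = 21,  a_7 = 21,  a_8 = 15,  a_9 = 9,  a_{10} = 24,  a_{11} = 6,  a_{12} = 3,  a_{13} = 9,  a_{14} = 12,  a_{15} = 21,  a_{16} = 6,  a_{17} = 0,  a_{18} = 6,  a_{19} = 6,  a_{20} = 12,  a_{21} = 18,  a_{22} = 3,  a_{23} = 21,  a_{24} = 24,  a_{25} = 18.
The sequence repeats with period 24.
(111 - 0) mod 24 = 15, so a_{111} = a_{15} = 21.

21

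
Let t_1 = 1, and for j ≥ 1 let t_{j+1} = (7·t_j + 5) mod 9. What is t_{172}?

1

Computing terms: t_1 = 1, t_2 = 3, t_3 = 8, t_4 = 7, t_5 = 0, t_6 = 5, t_7 = 4, t_8 = 6, t_9 = 2, t_{10} = 1.
The sequence repeats with period 9.
So t_{172} = t_{1 + ((172-1) mod 9)} = t_1 = 1.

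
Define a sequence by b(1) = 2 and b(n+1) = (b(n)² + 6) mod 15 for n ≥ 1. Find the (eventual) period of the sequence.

3

Computing terms: b(1) = 2, b(2) = 10, b(3) = 1, b(4) = 7, b(5) = 10.
Since b(5) = b(2) = 10, the sequence is eventually periodic: after a pre-period of length 1 it cycles with period 3.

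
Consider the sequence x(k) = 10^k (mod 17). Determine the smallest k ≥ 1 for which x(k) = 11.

Computing terms: x(0) = 1, x(1) = 10, x(2) = 15, x(3) = 14, x(4) = 4, x(5) = 6, x(6) = 9, x(7) = 5, x(8) = 16, x(9) = 7, x(10) = 2, x(11) = 3, x(12) = 13, x(13) = 11, x(14) = 8, x(15) = 12, x(16) = 1.
The sequence repeats with period 16.
The value 11 first appears (with k ≥ 1) at x(13).

13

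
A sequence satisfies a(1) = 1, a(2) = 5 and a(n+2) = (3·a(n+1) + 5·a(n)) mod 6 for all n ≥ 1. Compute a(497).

We have a(1) = 1,  a(2) = 5,  a(3) = 2,  a(4) = 1,  a(5) = 1,  a(6) = 2,  a(7) = 5,  a(8) = 1,  a(9) = 4,  a(10) = 5,  a(11) = 5,  a(12) = 4,  a(13) = 1,  a(14) = 5.
Since (a(13), a(14)) = (a(1), a(2)) = (1, 5) (two consecutive terms determine the rest), the sequence is periodic with period 12.
(497 - 1) mod 12 = 4, so a(497) = a(5) = 1.

1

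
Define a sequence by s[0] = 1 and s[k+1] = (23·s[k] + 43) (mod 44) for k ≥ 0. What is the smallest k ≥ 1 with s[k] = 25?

Computing terms: s[0] = 1, s[1] = 22, s[2] = 21, s[3] = 42, s[4] = 41, s[5] = 18, s[6] = 17, s[7] = 38, s[8] = 37, s[9] = 14, s[10] = 13, s[11] = 34, s[12] = 33, s[13] = 10, s[14] = 9, s[15] = 30, s[16] = 29, s[17] = 6, s[18] = 5, s[19] = 26, s[20] = 25, s[21] = 2, s[22] = 1.
Since s[22] = s[0] = 1, the sequence is periodic with period 22.
The value 25 first appears (with k ≥ 1) at s[20].

20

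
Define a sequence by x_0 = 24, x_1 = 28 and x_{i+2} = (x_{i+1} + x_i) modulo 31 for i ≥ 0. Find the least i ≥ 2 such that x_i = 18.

3

Computing terms: x_0 = 24; x_1 = 28; x_2 = 21; x_3 = 18; x_4 = 8; x_5 = 26; x_6 = 3; x_7 = 29; x_8 = 1; x_9 = 30; x_{10} = 0; x_{11} = 30; x_{12} = 30; x_{13} = 29; x_{14} = 28; x_{15} = 26; x_{16} = 23; x_{17} = 18; x_{18} = 10; x_{19} = 28; x_{20} = 7; x_{21} = 4; x_{22} = 11; x_{23} = 15; x_{24} = 26; x_{25} = 10; x_{26} = 5; x_{27} = 15; x_{28} = 20; x_{29} = 4; x_{30} = 24; x_{31} = 28.
The sequence repeats with period 30.
The value 18 first appears (with i ≥ 2) at x_3.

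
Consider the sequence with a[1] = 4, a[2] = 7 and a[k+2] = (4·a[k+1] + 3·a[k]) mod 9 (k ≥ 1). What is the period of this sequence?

a[1] = 4; a[2] = 7; a[3] = 4; a[4] = 1; a[5] = 7; a[6] = 4.
Since (a[5], a[6]) = (a[2], a[3]) = (7, 4) (two consecutive terms determine the rest), the sequence is eventually periodic: after a pre-period of length 1 it cycles with period 3.

3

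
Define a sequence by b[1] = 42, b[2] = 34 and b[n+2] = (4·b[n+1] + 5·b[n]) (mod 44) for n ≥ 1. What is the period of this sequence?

b[1] = 42,  b[2] = 34,  b[3] = 38,  b[4] = 14,  b[5] = 26,  b[6] = 42,  b[7] = 34.
Since (b[6], b[7]) = (b[1], b[2]) = (42, 34) (two consecutive terms determine the rest), the sequence is periodic with period 5.

5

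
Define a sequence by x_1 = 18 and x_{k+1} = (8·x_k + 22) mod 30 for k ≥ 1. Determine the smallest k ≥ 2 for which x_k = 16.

2

x_1 = 18,  x_2 = 16,  x_3 = 0,  x_4 = 22,  x_5 = 18.
The sequence repeats with period 4.
The value 16 first appears (with k ≥ 2) at x_2.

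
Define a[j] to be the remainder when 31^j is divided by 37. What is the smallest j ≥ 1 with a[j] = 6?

3

a[0] = 1, a[1] = 31, a[2] = 36, a[3] = 6, a[4] = 1.
Since a[4] = a[0] = 1, the sequence is periodic with period 4.
The value 6 first appears (with j ≥ 1) at a[3].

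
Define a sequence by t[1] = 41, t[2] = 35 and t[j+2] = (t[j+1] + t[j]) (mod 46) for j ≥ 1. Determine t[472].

t[1] = 41,  t[2] = 35,  t[3] = 30,  t[4] = 19,  t[5] = 3,  t[6] = 22,  t[7] = 25,  t[8] = 1,  t[9] = 26,  t[10] = 27,  t[11] = 7,  t[12] = 34,  t[13] = 41,  t[14] = 29,  t[15] = 24,  t[16] = 7,  t[17] = 31,  t[18] = 38,  t[19] = 23,  t[20] = 15,  t[21] = 38,  t[22] = 7,  t[23] = 45,  t[24] = 6,  t[25] = 5,  t[26] = 11,  t[27] = 16,  t[28] = 27,  t[29] = 43,  t[30] = 24,  t[31] = 21,  t[32] = 45,  t[33] = 20,  t[34] = 19,  t[35] = 39,  t[36] = 12,  t[37] = 5,  t[38] = 17,  t[39] = 22,  t[40] = 39,  t[41] = 15,  t[42] = 8,  t[43] = 23,  t[44] = 31,  t[45] = 8,  t[46] = 39,  t[47] = 1,  t[48] = 40,  t[49] = 41,  t[50] = 35.
Since (t[49], t[50]) = (t[1], t[2]) = (41, 35) (two consecutive terms determine the rest), the sequence is periodic with period 48.
(472 - 1) mod 48 = 39, so t[472] = t[40] = 39.

39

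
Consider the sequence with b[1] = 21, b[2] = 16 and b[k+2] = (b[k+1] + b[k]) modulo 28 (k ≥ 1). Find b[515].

2

b[1] = 21,  b[2] = 16,  b[3] = 9,  b[4] = 25,  b[5] = 6,  b[6] = 3,  b[7] = 9,  b[8] = 12,  b[9] = 21,  b[10] = 5,  b[11] = 26,  b[12] = 3,  b[13] = 1,  b[14] = 4,  b[15] = 5,  b[16] = 9,  b[17] = 14,  b[18] = 23,  b[19] = 9,  b[20] = 4,  b[21] = 13,  b[22] = 17,  b[23] = 2,  b[24] = 19,  b[25] = 21,  b[26] = 12,  b[27] = 5,  b[28] = 17,  b[29] = 22,  b[30] = 11,  b[31] = 5,  b[32] = 16,  b[33] = 21,  b[34] = 9,  b[35] = 2,  b[36] = 11,  b[37] = 13,  b[38] = 24,  b[39] = 9,  b[40] = 5,  b[41] = 14,  b[42] = 19,  b[43] = 5,  b[44] = 24,  b[45] = 1,  b[46] = 25,  b[47] = 26,  b[48] = 23,  b[49] = 21,  b[50] = 16.
The sequence repeats with period 48.
So b[515] = b[1 + ((515-1) mod 48)] = b[35] = 2.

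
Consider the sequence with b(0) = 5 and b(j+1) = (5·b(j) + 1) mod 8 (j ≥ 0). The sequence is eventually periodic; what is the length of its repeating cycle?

We have b(0) = 5,  b(1) = 2,  b(2) = 3,  b(3) = 0,  b(4) = 1,  b(5) = 6,  b(6) = 7,  b(7) = 4,  b(8) = 5.
The sequence repeats with period 8.

8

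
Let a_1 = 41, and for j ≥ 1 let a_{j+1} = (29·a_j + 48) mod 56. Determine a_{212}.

a_1 = 41, a_2 = 5, a_3 = 25, a_4 = 45, a_5 = 9, a_6 = 29, a_7 = 49, a_8 = 13, a_9 = 33, a_{10} = 53, a_{11} = 17, a_{12} = 37, a_{13} = 1, a_{14} = 21, a_{15} = 41.
Since a_{15} = a_1 = 41, the sequence is periodic with period 14.
So a_{212} = a_{1 + ((212-1) mod 14)} = a_2 = 5.

5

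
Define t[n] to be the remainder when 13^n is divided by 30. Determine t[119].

7

We have t[0] = 1,  t[1] = 13,  t[2] = 19,  t[3] = 7,  t[4] = 1.
Since t[4] = t[0] = 1, the sequence is periodic with period 4.
(119 - 0) mod 4 = 3, so t[119] = t[3] = 7.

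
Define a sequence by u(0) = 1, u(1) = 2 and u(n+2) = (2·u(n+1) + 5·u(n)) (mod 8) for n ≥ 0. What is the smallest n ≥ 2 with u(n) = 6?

5

We have u(0) = 1, u(1) = 2, u(2) = 1, u(3) = 4, u(4) = 5, u(5) = 6, u(6) = 5, u(7) = 0, u(8) = 1, u(9) = 2.
The sequence repeats with period 8.
The value 6 first appears (with n ≥ 2) at u(5).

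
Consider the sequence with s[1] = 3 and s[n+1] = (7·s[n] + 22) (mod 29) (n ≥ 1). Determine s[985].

24

Computing terms: s[1] = 3, s[2] = 14, s[3] = 4, s[4] = 21, s[5] = 24, s[6] = 16, s[7] = 18, s[8] = 3.
Since s[8] = s[1] = 3, the sequence is periodic with period 7.
(985 - 1) mod 7 = 4, so s[985] = s[5] = 24.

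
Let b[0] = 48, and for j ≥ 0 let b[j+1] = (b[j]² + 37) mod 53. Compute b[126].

We have b[0] = 48,  b[1] = 9,  b[2] = 12,  b[3] = 22,  b[4] = 44,  b[5] = 12.
Since b[5] = b[2] = 12, the sequence is eventually periodic: after a pre-period of length 2 it cycles with period 3.
For j ≥ 2, b[j] depends only on (j - 2) mod 3. (126 - 2) mod 3 = 1, so b[126] = b[3] = 22.

22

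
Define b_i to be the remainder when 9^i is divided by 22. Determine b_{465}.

Computing terms: b_0 = 1, b_1 = 9, b_2 = 15, b_3 = 3, b_4 = 5, b_5 = 1.
The sequence repeats with period 5.
So b_{465} = b_{0 + ((465-0) mod 5)} = b_0 = 1.

1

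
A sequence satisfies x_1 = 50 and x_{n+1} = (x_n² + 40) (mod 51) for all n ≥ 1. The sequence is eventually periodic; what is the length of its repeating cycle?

We have x_1 = 50; x_2 = 41; x_3 = 38; x_4 = 5; x_5 = 14; x_6 = 32; x_7 = 44; x_8 = 38.
Since x_8 = x_3 = 38, the sequence is eventually periodic: after a pre-period of length 2 it cycles with period 5.

5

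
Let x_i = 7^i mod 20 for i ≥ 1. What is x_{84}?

1

Listing terms: x_1 = 7; x_2 = 9; x_3 = 3; x_4 = 1; x_5 = 7.
The sequence repeats with period 4.
So x_{84} = x_{1 + ((84-1) mod 4)} = x_4 = 1.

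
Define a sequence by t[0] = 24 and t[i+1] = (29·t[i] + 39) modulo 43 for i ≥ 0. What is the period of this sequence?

Listing terms: t[0] = 24; t[1] = 4; t[2] = 26; t[3] = 19; t[4] = 31; t[5] = 35; t[6] = 22; t[7] = 32; t[8] = 21; t[9] = 3; t[10] = 40; t[11] = 38; t[12] = 23; t[13] = 18; t[14] = 2; t[15] = 11; t[16] = 14; t[17] = 15; t[18] = 1; t[19] = 25; t[20] = 33; t[21] = 7; t[22] = 27; t[23] = 5; t[24] = 12; t[25] = 0; t[26] = 39; t[27] = 9; t[28] = 42; t[29] = 10; t[30] = 28; t[31] = 34; t[32] = 36; t[33] = 8; t[34] = 13; t[35] = 29; t[36] = 20; t[37] = 17; t[38] = 16; t[39] = 30; t[40] = 6; t[41] = 41; t[42] = 24.
The sequence repeats with period 42.

42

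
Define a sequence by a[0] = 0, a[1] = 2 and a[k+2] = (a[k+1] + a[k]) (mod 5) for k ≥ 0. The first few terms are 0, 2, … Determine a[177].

4

Computing terms: a[0] = 0; a[1] = 2; a[2] = 2; a[3] = 4; a[4] = 1; a[5] = 0; a[6] = 1; a[7] = 1; a[8] = 2; a[9] = 3; a[10] = 0; a[11] = 3; a[12] = 3; a[13] = 1; a[14] = 4; a[15] = 0; a[16] = 4; a[17] = 4; a[18] = 3; a[19] = 2; a[20] = 0; a[21] = 2.
The sequence repeats with period 20.
(177 - 0) mod 20 = 17, so a[177] = a[17] = 4.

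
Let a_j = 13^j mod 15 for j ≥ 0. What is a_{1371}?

7

Computing terms: a_0 = 1,  a_1 = 13,  a_2 = 4,  a_3 = 7,  a_4 = 1.
The sequence repeats with period 4.
(1371 - 0) mod 4 = 3, so a_{1371} = a_3 = 7.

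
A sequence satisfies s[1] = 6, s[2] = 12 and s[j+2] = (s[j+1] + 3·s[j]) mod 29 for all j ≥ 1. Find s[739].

Computing terms: s[1] = 6; s[2] = 12; s[3] = 1; s[4] = 8; s[5] = 11; s[6] = 6; s[7] = 10; s[8] = 28; s[9] = 0; s[10] = 26; s[11] = 26; s[12] = 17; s[13] = 8; s[14] = 1; s[15] = 25; s[16] = 28; s[17] = 16; s[18] = 13; s[19] = 3; s[20] = 13; s[21] = 22; s[22] = 3; s[23] = 11; s[24] = 20; s[25] = 24; s[26] = 26; s[27] = 11; s[28] = 2; s[29] = 6; s[30] = 12.
The sequence repeats with period 28.
(739 - 1) mod 28 = 10, so s[739] = s[11] = 26.

26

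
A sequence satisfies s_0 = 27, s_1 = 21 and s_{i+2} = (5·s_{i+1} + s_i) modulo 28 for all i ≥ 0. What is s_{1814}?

Listing terms: s_0 = 27,  s_1 = 21,  s_2 = 20,  s_3 = 9,  s_4 = 9,  s_5 = 26,  s_6 = 27,  s_7 = 21.
Since (s_6, s_7) = (s_0, s_1) = (27, 21) (two consecutive terms determine the rest), the sequence is periodic with period 6.
(1814 - 0) mod 6 = 2, so s_{1814} = s_2 = 20.

20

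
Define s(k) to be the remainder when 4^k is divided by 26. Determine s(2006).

16

We have s(1) = 4; s(2) = 16; s(3) = 12; s(4) = 22; s(5) = 10; s(6) = 14; s(7) = 4.
Since s(7) = s(1) = 4, the sequence is periodic with period 6.
(2006 - 1) mod 6 = 1, so s(2006) = s(2) = 16.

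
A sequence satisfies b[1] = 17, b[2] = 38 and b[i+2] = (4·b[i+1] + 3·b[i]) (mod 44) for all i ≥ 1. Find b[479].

We have b[1] = 17, b[2] = 38, b[3] = 27, b[4] = 2, b[5] = 1, b[6] = 10, b[7] = 43, b[8] = 26, b[9] = 13, b[10] = 42, b[11] = 31, b[12] = 30, b[13] = 37, b[14] = 18, b[15] = 7, b[16] = 38, b[17] = 41, b[18] = 14, b[19] = 3, b[20] = 10, b[21] = 5, b[22] = 6, b[23] = 39, b[24] = 42, b[25] = 21, b[26] = 34, b[27] = 23, b[28] = 18, b[29] = 9, b[30] = 2, b[31] = 35, b[32] = 14, b[33] = 29, b[34] = 26, b[35] = 15, b[36] = 6, b[37] = 25, b[38] = 30, b[39] = 19, b[40] = 34, b[41] = 17, b[42] = 38.
Since (b[41], b[42]) = (b[1], b[2]) = (17, 38) (two consecutive terms determine the rest), the sequence is periodic with period 40.
(479 - 1) mod 40 = 38, so b[479] = b[39] = 19.

19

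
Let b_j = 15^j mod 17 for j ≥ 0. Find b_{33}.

Listing terms: b_0 = 1, b_1 = 15, b_2 = 4, b_3 = 9, b_4 = 16, b_5 = 2, b_6 = 13, b_7 = 8, b_8 = 1.
The sequence repeats with period 8.
(33 - 0) mod 8 = 1, so b_{33} = b_1 = 15.

15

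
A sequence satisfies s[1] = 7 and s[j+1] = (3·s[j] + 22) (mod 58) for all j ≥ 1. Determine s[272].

23

s[1] = 7, s[2] = 43, s[3] = 35, s[4] = 11, s[5] = 55, s[6] = 13, s[7] = 3, s[8] = 31, s[9] = 57, s[10] = 19, s[11] = 21, s[12] = 27, s[13] = 45, s[14] = 41, s[15] = 29, s[16] = 51, s[17] = 1, s[18] = 25, s[19] = 39, s[20] = 23, s[21] = 33, s[22] = 5, s[23] = 37, s[24] = 17, s[25] = 15, s[26] = 9, s[27] = 49, s[28] = 53, s[29] = 7.
The sequence repeats with period 28.
(272 - 1) mod 28 = 19, so s[272] = s[20] = 23.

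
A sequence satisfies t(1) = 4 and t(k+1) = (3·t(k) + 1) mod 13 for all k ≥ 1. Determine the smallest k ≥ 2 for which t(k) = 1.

Listing terms: t(1) = 4; t(2) = 0; t(3) = 1; t(4) = 4.
The sequence repeats with period 3.
The value 1 first appears (with k ≥ 2) at t(3).

3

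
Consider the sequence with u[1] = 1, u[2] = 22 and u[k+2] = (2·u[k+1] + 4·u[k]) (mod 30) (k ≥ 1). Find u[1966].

We have u[1] = 1, u[2] = 22, u[3] = 18, u[4] = 4, u[5] = 20, u[6] = 26, u[7] = 12, u[8] = 8, u[9] = 4, u[10] = 10, u[11] = 6, u[12] = 22, u[13] = 8, u[14] = 14, u[15] = 0, u[16] = 26, u[17] = 22, u[18] = 28, u[19] = 24, u[20] = 10, u[21] = 26, u[22] = 2, u[23] = 18, u[24] = 14, u[25] = 10, u[26] = 16, u[27] = 12, u[28] = 28, u[29] = 14, u[30] = 20, u[31] = 6, u[32] = 2, u[33] = 28, u[34] = 4, u[35] = 0, u[36] = 16, u[37] = 2, u[38] = 8, u[39] = 24, u[40] = 20, u[41] = 16, u[42] = 22, u[43] = 18.
Since (u[42], u[43]) = (u[2], u[3]) = (22, 18) (two consecutive terms determine the rest), the sequence is eventually periodic: after a pre-period of length 1 it cycles with period 40.
For k ≥ 2, u[k] depends only on (k - 2) mod 40. (1966 - 2) mod 40 = 4, so u[1966] = u[6] = 26.

26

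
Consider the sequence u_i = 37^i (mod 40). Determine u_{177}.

We have u_0 = 1, u_1 = 37, u_2 = 9, u_3 = 13, u_4 = 1.
The sequence repeats with period 4.
(177 - 0) mod 4 = 1, so u_{177} = u_1 = 37.

37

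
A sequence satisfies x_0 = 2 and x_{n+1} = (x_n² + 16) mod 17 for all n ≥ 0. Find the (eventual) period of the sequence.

4

We have x_0 = 2,  x_1 = 3,  x_2 = 8,  x_3 = 12,  x_4 = 7,  x_5 = 14,  x_6 = 8.
Since x_6 = x_2 = 8, the sequence is eventually periodic: after a pre-period of length 2 it cycles with period 4.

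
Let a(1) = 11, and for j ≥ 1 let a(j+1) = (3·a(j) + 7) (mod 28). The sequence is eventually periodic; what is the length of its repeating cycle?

Listing terms: a(1) = 11, a(2) = 12, a(3) = 15, a(4) = 24, a(5) = 23, a(6) = 20, a(7) = 11.
Since a(7) = a(1) = 11, the sequence is periodic with period 6.

6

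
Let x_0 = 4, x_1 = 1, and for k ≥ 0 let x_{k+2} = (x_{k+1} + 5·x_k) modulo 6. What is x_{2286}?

4

x_0 = 4,  x_1 = 1,  x_2 = 3,  x_3 = 2,  x_4 = 5,  x_5 = 3,  x_6 = 4,  x_7 = 1.
The sequence repeats with period 6.
(2286 - 0) mod 6 = 0, so x_{2286} = x_0 = 4.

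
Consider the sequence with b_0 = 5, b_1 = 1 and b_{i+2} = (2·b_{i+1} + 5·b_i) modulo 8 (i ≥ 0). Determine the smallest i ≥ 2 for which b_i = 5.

Listing terms: b_0 = 5,  b_1 = 1,  b_2 = 3,  b_3 = 3,  b_4 = 5,  b_5 = 1.
The sequence repeats with period 4.
The value 5 next appears (with i ≥ 2) at b_4.

4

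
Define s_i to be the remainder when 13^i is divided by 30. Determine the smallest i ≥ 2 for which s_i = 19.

s_1 = 13,  s_2 = 19,  s_3 = 7,  s_4 = 1,  s_5 = 13.
The sequence repeats with period 4.
The value 19 first appears (with i ≥ 2) at s_2.

2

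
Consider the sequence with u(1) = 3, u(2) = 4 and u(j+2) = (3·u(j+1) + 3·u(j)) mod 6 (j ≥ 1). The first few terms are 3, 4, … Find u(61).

3

Listing terms: u(1) = 3,  u(2) = 4,  u(3) = 3,  u(4) = 3,  u(5) = 0,  u(6) = 3,  u(7) = 3.
Since (u(6), u(7)) = (u(3), u(4)) = (3, 3) (two consecutive terms determine the rest), the sequence is eventually periodic: after a pre-period of length 2 it cycles with period 3.
For j ≥ 3, u(j) depends only on (j - 3) mod 3. (61 - 3) mod 3 = 1, so u(61) = u(4) = 3.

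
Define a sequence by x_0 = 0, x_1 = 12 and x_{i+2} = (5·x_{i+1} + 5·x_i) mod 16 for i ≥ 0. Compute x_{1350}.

0

Listing terms: x_0 = 0; x_1 = 12; x_2 = 12; x_3 = 8; x_4 = 4; x_5 = 12; x_6 = 0; x_7 = 12.
Since (x_6, x_7) = (x_0, x_1) = (0, 12) (two consecutive terms determine the rest), the sequence is periodic with period 6.
(1350 - 0) mod 6 = 0, so x_{1350} = x_0 = 0.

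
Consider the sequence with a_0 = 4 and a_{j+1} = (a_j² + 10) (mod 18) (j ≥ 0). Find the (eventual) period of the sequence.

3

Computing terms: a_0 = 4, a_1 = 8, a_2 = 2, a_3 = 14, a_4 = 8.
Since a_4 = a_1 = 8, the sequence is eventually periodic: after a pre-period of length 1 it cycles with period 3.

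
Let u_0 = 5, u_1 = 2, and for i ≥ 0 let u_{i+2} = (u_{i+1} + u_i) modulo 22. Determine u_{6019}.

Computing terms: u_0 = 5; u_1 = 2; u_2 = 7; u_3 = 9; u_4 = 16; u_5 = 3; u_6 = 19; u_7 = 0; u_8 = 19; u_9 = 19; u_{10} = 16; u_{11} = 13; u_{12} = 7; u_{13} = 20; u_{14} = 5; u_{15} = 3; u_{16} = 8; u_{17} = 11; u_{18} = 19; u_{19} = 8; u_{20} = 5; u_{21} = 13; u_{22} = 18; u_{23} = 9; u_{24} = 5; u_{25} = 14; u_{26} = 19; u_{27} = 11; u_{28} = 8; u_{29} = 19; u_{30} = 5; u_{31} = 2.
The sequence repeats with period 30.
So u_{6019} = u_{0 + ((6019-0) mod 30)} = u_{19} = 8.

8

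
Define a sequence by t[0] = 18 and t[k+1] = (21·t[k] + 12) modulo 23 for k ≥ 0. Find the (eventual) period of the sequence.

We have t[0] = 18; t[1] = 22; t[2] = 14; t[3] = 7; t[4] = 21; t[5] = 16; t[6] = 3; t[7] = 6; t[8] = 0; t[9] = 12; t[10] = 11; t[11] = 13; t[12] = 9; t[13] = 17; t[14] = 1; t[15] = 10; t[16] = 15; t[17] = 5; t[18] = 2; t[19] = 8; t[20] = 19; t[21] = 20; t[22] = 18.
Since t[22] = t[0] = 18, the sequence is periodic with period 22.

22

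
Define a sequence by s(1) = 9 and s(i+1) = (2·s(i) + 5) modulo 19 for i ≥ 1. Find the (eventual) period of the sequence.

We have s(1) = 9, s(2) = 4, s(3) = 13, s(4) = 12, s(5) = 10, s(6) = 6, s(7) = 17, s(8) = 1, s(9) = 7, s(10) = 0, s(11) = 5, s(12) = 15, s(13) = 16, s(14) = 18, s(15) = 3, s(16) = 11, s(17) = 8, s(18) = 2, s(19) = 9.
Since s(19) = s(1) = 9, the sequence is periodic with period 18.

18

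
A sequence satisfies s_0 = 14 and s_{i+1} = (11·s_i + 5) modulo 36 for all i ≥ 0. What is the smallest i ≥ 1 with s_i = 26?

2

We have s_0 = 14,  s_1 = 15,  s_2 = 26,  s_3 = 3,  s_4 = 2,  s_5 = 27,  s_6 = 14.
Since s_6 = s_0 = 14, the sequence is periodic with period 6.
The value 26 first appears (with i ≥ 1) at s_2.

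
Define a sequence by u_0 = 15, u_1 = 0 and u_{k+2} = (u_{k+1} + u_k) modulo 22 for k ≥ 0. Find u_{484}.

Computing terms: u_0 = 15, u_1 = 0, u_2 = 15, u_3 = 15, u_4 = 8, u_5 = 1, u_6 = 9, u_7 = 10, u_8 = 19, u_9 = 7, u_{10} = 4, u_{11} = 11, u_{12} = 15, u_{13} = 4, u_{14} = 19, u_{15} = 1, u_{16} = 20, u_{17} = 21, u_{18} = 19, u_{19} = 18, u_{20} = 15, u_{21} = 11, u_{22} = 4, u_{23} = 15, u_{24} = 19, u_{25} = 12, u_{26} = 9, u_{27} = 21, u_{28} = 8, u_{29} = 7, u_{30} = 15, u_{31} = 0.
The sequence repeats with period 30.
(484 - 0) mod 30 = 4, so u_{484} = u_4 = 8.

8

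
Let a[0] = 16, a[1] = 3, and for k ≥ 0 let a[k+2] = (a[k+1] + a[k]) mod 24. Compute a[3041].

We have a[0] = 16,  a[1] = 3,  a[2] = 19,  a[3] = 22,  a[4] = 17,  a[5] = 15,  a[6] = 8,  a[7] = 23,  a[8] = 7,  a[9] = 6,  a[10] = 13,  a[11] = 19,  a[12] = 8,  a[13] = 3,  a[14] = 11,  a[15] = 14,  a[16] = 1,  a[17] = 15,  a[18] = 16,  a[19] = 7,  a[20] = 23,  a[21] = 6,  a[22] = 5,  a[23] = 11,  a[24] = 16,  a[25] = 3.
The sequence repeats with period 24.
So a[3041] = a[0 + ((3041-0) mod 24)] = a[17] = 15.

15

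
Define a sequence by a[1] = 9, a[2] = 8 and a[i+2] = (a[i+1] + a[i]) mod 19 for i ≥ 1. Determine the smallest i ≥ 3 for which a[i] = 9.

We have a[1] = 9, a[2] = 8, a[3] = 17, a[4] = 6, a[5] = 4, a[6] = 10, a[7] = 14, a[8] = 5, a[9] = 0, a[10] = 5, a[11] = 5, a[12] = 10, a[13] = 15, a[14] = 6, a[15] = 2, a[16] = 8, a[17] = 10, a[18] = 18, a[19] = 9, a[20] = 8.
The sequence repeats with period 18.
The value 9 next appears (with i ≥ 3) at a[19].

19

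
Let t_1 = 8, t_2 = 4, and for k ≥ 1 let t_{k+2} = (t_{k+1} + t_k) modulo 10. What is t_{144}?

We have t_1 = 8,  t_2 = 4,  t_3 = 2,  t_4 = 6,  t_5 = 8,  t_6 = 4.
The sequence repeats with period 4.
(144 - 1) mod 4 = 3, so t_{144} = t_4 = 6.

6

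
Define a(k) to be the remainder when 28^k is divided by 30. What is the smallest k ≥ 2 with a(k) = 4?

Listing terms: a(1) = 28, a(2) = 4, a(3) = 22, a(4) = 16, a(5) = 28.
Since a(5) = a(1) = 28, the sequence is periodic with period 4.
The value 4 first appears (with k ≥ 2) at a(2).

2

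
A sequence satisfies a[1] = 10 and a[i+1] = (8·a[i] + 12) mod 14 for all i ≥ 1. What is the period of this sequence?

7

Listing terms: a[1] = 10, a[2] = 8, a[3] = 6, a[4] = 4, a[5] = 2, a[6] = 0, a[7] = 12, a[8] = 10.
The sequence repeats with period 7.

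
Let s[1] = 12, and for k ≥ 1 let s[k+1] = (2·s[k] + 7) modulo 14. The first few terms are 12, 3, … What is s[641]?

Listing terms: s[1] = 12, s[2] = 3, s[3] = 13, s[4] = 5, s[5] = 3.
Since s[5] = s[2] = 3, the sequence is eventually periodic: after a pre-period of length 1 it cycles with period 3.
For k ≥ 2, s[k] depends only on (k - 2) mod 3. (641 - 2) mod 3 = 0, so s[641] = s[2] = 3.

3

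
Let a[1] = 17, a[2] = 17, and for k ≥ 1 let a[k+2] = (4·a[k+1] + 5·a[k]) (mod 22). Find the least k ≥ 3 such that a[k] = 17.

Listing terms: a[1] = 17; a[2] = 17; a[3] = 21; a[4] = 15; a[5] = 11; a[6] = 9; a[7] = 3; a[8] = 13; a[9] = 1; a[10] = 3; a[11] = 17; a[12] = 17.
Since (a[11], a[12]) = (a[1], a[2]) = (17, 17) (two consecutive terms determine the rest), the sequence is periodic with period 10.
The value 17 next appears (with k ≥ 3) at a[11].

11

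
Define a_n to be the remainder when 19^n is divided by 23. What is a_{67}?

19

a_1 = 19,  a_2 = 16,  a_3 = 5,  a_4 = 3,  a_5 = 11,  a_6 = 2,  a_7 = 15,  a_8 = 9,  a_9 = 10,  a_{10} = 6,  a_{11} = 22,  a_{12} = 4,  a_{13} = 7,  a_{14} = 18,  a_{15} = 20,  a_{16} = 12,  a_{17} = 21,  a_{18} = 8,  a_{19} = 14,  a_{20} = 13,  a_{21} = 17,  a_{22} = 1,  a_{23} = 19.
The sequence repeats with period 22.
So a_{67} = a_{1 + ((67-1) mod 22)} = a_1 = 19.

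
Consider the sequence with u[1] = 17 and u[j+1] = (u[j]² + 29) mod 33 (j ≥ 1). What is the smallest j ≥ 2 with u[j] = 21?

Computing terms: u[1] = 17; u[2] = 21; u[3] = 8; u[4] = 27; u[5] = 32; u[6] = 30; u[7] = 5; u[8] = 21.
Since u[8] = u[2] = 21, the sequence is eventually periodic: after a pre-period of length 1 it cycles with period 6.
The value 21 first appears (with j ≥ 2) at u[2].

2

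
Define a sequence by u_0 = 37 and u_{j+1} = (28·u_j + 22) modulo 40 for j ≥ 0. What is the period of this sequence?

4

We have u_0 = 37; u_1 = 18; u_2 = 6; u_3 = 30; u_4 = 22; u_5 = 38; u_6 = 6.
Since u_6 = u_2 = 6, the sequence is eventually periodic: after a pre-period of length 2 it cycles with period 4.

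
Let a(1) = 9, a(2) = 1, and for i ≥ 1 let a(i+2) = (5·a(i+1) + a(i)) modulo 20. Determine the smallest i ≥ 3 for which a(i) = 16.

Computing terms: a(1) = 9; a(2) = 1; a(3) = 14; a(4) = 11; a(5) = 9; a(6) = 16; a(7) = 9; a(8) = 1.
The sequence repeats with period 6.
The value 16 first appears (with i ≥ 3) at a(6).

6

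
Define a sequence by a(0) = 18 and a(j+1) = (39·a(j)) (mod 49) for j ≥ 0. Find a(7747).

We have a(0) = 18, a(1) = 16, a(2) = 36, a(3) = 32, a(4) = 23, a(5) = 15, a(6) = 46, a(7) = 30, a(8) = 43, a(9) = 11, a(10) = 37, a(11) = 22, a(12) = 25, a(13) = 44, a(14) = 1, a(15) = 39, a(16) = 2, a(17) = 29, a(18) = 4, a(19) = 9, a(20) = 8, a(21) = 18.
The sequence repeats with period 21.
(7747 - 0) mod 21 = 19, so a(7747) = a(19) = 9.

9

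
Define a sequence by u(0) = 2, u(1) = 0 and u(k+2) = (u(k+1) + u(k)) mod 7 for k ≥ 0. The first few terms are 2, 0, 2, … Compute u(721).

0

Computing terms: u(0) = 2,  u(1) = 0,  u(2) = 2,  u(3) = 2,  u(4) = 4,  u(5) = 6,  u(6) = 3,  u(7) = 2,  u(8) = 5,  u(9) = 0,  u(10) = 5,  u(11) = 5,  u(12) = 3,  u(13) = 1,  u(14) = 4,  u(15) = 5,  u(16) = 2,  u(17) = 0.
Since (u(16), u(17)) = (u(0), u(1)) = (2, 0) (two consecutive terms determine the rest), the sequence is periodic with period 16.
(721 - 0) mod 16 = 1, so u(721) = u(1) = 0.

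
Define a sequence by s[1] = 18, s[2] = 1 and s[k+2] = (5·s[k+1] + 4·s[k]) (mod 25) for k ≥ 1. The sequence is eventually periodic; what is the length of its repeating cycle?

20

Computing terms: s[1] = 18; s[2] = 1; s[3] = 2; s[4] = 14; s[5] = 3; s[6] = 21; s[7] = 17; s[8] = 19; s[9] = 13; s[10] = 16; s[11] = 7; s[12] = 24; s[13] = 23; s[14] = 11; s[15] = 22; s[16] = 4; s[17] = 8; s[18] = 6; s[19] = 12; s[20] = 9; s[21] = 18; s[22] = 1.
Since (s[21], s[22]) = (s[1], s[2]) = (18, 1) (two consecutive terms determine the rest), the sequence is periodic with period 20.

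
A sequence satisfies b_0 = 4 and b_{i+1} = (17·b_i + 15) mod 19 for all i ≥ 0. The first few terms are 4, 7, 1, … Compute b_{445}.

We have b_0 = 4; b_1 = 7; b_2 = 1; b_3 = 13; b_4 = 8; b_5 = 18; b_6 = 17; b_7 = 0; b_8 = 15; b_9 = 4.
Since b_9 = b_0 = 4, the sequence is periodic with period 9.
So b_{445} = b_{0 + ((445-0) mod 9)} = b_4 = 8.

8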